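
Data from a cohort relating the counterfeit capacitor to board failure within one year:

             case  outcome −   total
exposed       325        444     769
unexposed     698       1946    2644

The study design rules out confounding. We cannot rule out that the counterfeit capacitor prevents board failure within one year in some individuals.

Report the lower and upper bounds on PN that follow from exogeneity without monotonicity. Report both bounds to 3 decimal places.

0.375 ≤ PN ≤ 1.000

p₁ = P(outcome | exposed) = 325/769 = 0.42263
p₀ = P(outcome | unexposed) = 698/2644 = 0.26399
Under exogeneity alone the bounds on PN are max{0,(p₁−p₀)/p₁} ≤ PN ≤ min{1,(1−p₀)/p₁}.
  lower = (p₁ − p₀)/p₁ = 0.15863 / 0.42263 ≈ 0.3753
  upper = min{1, (1 − p₀)/p₁} = 0.73601 / 0.42263 ≈ 1.7415 → capped at 1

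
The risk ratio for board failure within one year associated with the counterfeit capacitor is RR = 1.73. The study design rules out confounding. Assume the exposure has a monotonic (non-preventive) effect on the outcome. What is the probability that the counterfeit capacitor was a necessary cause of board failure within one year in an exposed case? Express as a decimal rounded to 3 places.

PN ≈ 0.422

Under exogeneity and monotonicity, PN = (RR − 1) / RR = 1 − 1/RR.
PN = (1.73 − 1) / 1.73 = 0.73 / 1.73 ≈ 0.4220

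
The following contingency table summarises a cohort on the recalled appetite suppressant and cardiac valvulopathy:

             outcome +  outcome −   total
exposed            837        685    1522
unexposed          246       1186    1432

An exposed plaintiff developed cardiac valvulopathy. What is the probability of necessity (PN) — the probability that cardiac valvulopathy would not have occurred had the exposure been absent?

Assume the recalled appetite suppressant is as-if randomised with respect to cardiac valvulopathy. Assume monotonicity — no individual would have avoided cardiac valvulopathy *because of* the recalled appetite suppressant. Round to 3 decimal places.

PN ≈ 0.688

p₁ = P(outcome | exposed) = 837/1522 = 0.54993
p₀ = P(outcome | unexposed) = 246/1432 = 0.17179
Under exogeneity and monotonicity, PN = (p₁ − p₀) / p₁.
PN = (0.54993 − 0.17179) / 0.54993 = 0.37815 / 0.54993 ≈ 0.6876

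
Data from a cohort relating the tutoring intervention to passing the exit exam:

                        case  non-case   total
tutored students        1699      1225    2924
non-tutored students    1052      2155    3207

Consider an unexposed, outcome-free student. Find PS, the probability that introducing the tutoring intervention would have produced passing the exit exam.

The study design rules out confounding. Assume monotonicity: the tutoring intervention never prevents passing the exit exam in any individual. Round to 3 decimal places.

p₁ = P(outcome | exposed) = 1699/2924 = 0.58105
p₀ = P(outcome | unexposed) = 1052/3207 = 0.32803
Under exogeneity and monotonicity, PS = (p₁ − p₀) / (1 − p₀).
PS = (0.58105 − 0.32803) / (1 − 0.32803) = 0.25302 / 0.67197 ≈ 0.3765

PS ≈ 0.377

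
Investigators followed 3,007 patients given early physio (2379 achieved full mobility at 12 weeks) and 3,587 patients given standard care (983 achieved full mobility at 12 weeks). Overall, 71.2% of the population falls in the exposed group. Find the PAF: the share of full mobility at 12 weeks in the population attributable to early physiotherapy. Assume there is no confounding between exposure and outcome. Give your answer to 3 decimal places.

PAF ≈ 0.573

p₁ = P(outcome | exposed) = 2379/3007 = 0.79115
p₀ = P(outcome | unexposed) = 983/3587 = 0.27405
Overall risk P(Y=1) = π·p₁ + (1−π)·p₀ = 0.712×0.79115 + 0.288×0.27405 = 0.64223.
Under exogeneity, PAF = [P(Y=1) − p₀] / P(Y=1).
PAF = (0.64223 − 0.27405) / 0.64223 ≈ 0.5733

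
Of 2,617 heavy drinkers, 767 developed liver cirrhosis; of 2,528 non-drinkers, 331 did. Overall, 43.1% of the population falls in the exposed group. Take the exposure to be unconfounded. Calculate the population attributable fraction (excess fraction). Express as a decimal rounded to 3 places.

PAF ≈ 0.348

p₁ = P(outcome | exposed) = 767/2617 = 0.29308
p₀ = P(outcome | unexposed) = 331/2528 = 0.13093
Overall risk P(Y=1) = π·p₁ + (1−π)·p₀ = 0.431×0.29308 + 0.569×0.13093 = 0.20082.
Under exogeneity, PAF = [P(Y=1) − p₀] / P(Y=1).
PAF = (0.20082 − 0.13093) / 0.20082 ≈ 0.3480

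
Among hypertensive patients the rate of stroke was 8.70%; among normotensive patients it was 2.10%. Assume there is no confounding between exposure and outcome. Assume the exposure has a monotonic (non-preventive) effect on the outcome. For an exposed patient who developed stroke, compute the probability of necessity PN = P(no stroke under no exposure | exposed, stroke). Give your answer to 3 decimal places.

PN ≈ 0.759

p₁ = 0.087, p₀ = 0.021.
Under exogeneity and monotonicity, PN = (p₁ − p₀) / p₁.
PN = (0.087 − 0.021) / 0.087 = 0.066 / 0.087 ≈ 0.7586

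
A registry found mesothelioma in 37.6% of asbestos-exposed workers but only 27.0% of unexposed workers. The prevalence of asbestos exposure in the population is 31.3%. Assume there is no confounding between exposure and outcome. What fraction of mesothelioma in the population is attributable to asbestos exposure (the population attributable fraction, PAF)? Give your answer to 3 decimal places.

PAF ≈ 0.109

p₁ = 0.376, p₀ = 0.27.
Overall risk P(Y=1) = π·p₁ + (1−π)·p₀ = 0.313×0.376 + 0.687×0.27 = 0.30318.
Under exogeneity, PAF = [P(Y=1) − p₀] / P(Y=1).
PAF = (0.30318 − 0.27) / 0.30318 ≈ 0.1094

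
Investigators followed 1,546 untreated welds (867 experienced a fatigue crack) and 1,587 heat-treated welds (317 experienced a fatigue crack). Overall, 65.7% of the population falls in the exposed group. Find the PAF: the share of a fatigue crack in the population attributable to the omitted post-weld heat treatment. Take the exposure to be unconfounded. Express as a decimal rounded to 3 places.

PAF ≈ 0.543

p₁ = P(outcome | exposed) = 867/1546 = 0.5608
p₀ = P(outcome | unexposed) = 317/1587 = 0.19975
Overall risk P(Y=1) = π·p₁ + (1−π)·p₀ = 0.657×0.5608 + 0.343×0.19975 = 0.43696.
Under exogeneity, PAF = [P(Y=1) − p₀] / P(Y=1).
PAF = (0.43696 − 0.19975) / 0.43696 ≈ 0.5429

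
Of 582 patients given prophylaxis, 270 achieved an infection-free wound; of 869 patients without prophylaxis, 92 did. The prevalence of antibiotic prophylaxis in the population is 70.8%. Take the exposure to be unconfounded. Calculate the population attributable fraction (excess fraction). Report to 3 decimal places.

PAF ≈ 0.705

p₁ = P(outcome | exposed) = 270/582 = 0.46392
p₀ = P(outcome | unexposed) = 92/869 = 0.10587
Overall risk P(Y=1) = π·p₁ + (1−π)·p₀ = 0.708×0.46392 + 0.292×0.10587 = 0.35937.
Under exogeneity, PAF = [P(Y=1) − p₀] / P(Y=1).
PAF = (0.35937 − 0.10587) / 0.35937 ≈ 0.7054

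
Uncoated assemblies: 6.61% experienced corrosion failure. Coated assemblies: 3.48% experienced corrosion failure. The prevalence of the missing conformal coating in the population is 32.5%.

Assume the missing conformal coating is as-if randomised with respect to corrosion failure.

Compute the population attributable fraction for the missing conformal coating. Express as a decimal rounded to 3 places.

PAF ≈ 0.226

p₁ = 0.0661, p₀ = 0.0348.
Overall risk P(Y=1) = π·p₁ + (1−π)·p₀ = 0.325×0.0661 + 0.675×0.0348 = 0.044972.
Under exogeneity, PAF = [P(Y=1) − p₀] / P(Y=1).
PAF = (0.044972 − 0.0348) / 0.044972 ≈ 0.2262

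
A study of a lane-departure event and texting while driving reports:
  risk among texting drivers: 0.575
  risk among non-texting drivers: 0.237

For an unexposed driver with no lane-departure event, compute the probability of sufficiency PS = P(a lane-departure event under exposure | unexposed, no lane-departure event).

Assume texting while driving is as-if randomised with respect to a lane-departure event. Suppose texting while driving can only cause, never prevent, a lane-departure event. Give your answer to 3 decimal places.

Let p₁ = 0.575, p₀ = 0.237.
Under exogeneity and monotonicity, PS = (p₁ − p₀) / (1 − p₀).
PS = (0.575 − 0.237) / (1 − 0.237) = 0.338 / 0.763 ≈ 0.4430

PS ≈ 0.443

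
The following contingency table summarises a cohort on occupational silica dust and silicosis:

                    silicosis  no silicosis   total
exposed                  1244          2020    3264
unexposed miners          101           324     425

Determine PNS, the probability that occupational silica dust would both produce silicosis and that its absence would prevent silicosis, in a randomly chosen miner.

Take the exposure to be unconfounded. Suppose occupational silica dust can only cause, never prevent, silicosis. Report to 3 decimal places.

PNS ≈ 0.143

p₁ = P(outcome | exposed) = 1244/3264 = 0.38113
p₀ = P(outcome | unexposed) = 101/425 = 0.23765
Under exogeneity and monotonicity, PNS = p₁ − p₀.
PNS = 0.38113 − 0.23765 = 0.14348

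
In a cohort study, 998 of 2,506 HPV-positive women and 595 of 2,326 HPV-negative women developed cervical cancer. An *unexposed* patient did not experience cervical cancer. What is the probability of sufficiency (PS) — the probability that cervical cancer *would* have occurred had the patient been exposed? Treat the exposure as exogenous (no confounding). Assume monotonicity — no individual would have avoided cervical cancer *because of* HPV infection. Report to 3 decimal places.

p₁ = P(outcome | exposed) = 998/2506 = 0.39824
p₀ = P(outcome | unexposed) = 595/2326 = 0.2558
Under exogeneity and monotonicity, PS = (p₁ − p₀) / (1 − p₀).
PS = (0.39824 − 0.2558) / (1 − 0.2558) = 0.14244 / 0.7442 ≈ 0.1914

PS ≈ 0.191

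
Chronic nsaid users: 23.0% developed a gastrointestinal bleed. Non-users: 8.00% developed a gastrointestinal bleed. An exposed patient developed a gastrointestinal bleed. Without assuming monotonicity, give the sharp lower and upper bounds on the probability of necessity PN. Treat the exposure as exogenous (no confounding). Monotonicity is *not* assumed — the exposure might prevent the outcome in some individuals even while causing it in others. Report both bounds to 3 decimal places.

0.652 ≤ PN ≤ 1.000

p₁ = 0.23, p₀ = 0.08.
Under exogeneity alone the bounds on PN are max{0,(p₁−p₀)/p₁} ≤ PN ≤ min{1,(1−p₀)/p₁}.
  lower = (p₁ − p₀)/p₁ = 0.15 / 0.23 ≈ 0.6522
  upper = min{1, (1 − p₀)/p₁} = 0.92 / 0.23 ≈ 4.0000 → capped at 1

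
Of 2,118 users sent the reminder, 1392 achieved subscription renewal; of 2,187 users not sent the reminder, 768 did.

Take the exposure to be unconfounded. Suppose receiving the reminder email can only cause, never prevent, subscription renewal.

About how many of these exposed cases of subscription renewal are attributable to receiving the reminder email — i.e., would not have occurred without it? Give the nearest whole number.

p₁ = P(outcome | exposed) = 1392/2118 = 0.65722
p₀ = P(outcome | unexposed) = 768/2187 = 0.35117
PN = (p₁ − p₀)/p₁ = (0.65722 − 0.35117) / 0.65722 ≈ 0.46568.
Attributable cases ≈ PN × (exposed cases) = 0.46568 × 1392 ≈ 648.23.

about 648 cases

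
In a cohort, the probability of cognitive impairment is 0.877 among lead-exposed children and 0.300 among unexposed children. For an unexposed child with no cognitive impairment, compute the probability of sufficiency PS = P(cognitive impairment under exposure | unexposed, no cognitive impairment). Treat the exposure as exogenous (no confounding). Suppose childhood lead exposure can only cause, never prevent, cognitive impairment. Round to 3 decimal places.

PS ≈ 0.824

Let p₁ = 0.877, p₀ = 0.3.
Under exogeneity and monotonicity, PS = (p₁ − p₀) / (1 − p₀).
PS = (0.877 − 0.3) / (1 − 0.3) = 0.577 / 0.7 ≈ 0.8243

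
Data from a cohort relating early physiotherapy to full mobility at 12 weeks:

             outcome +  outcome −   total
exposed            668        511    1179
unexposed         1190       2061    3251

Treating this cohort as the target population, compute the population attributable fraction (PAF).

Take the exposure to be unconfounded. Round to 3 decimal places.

PAF ≈ 0.127

p₁ = P(outcome | exposed) = 668/1179 = 0.56658
p₀ = P(outcome | unexposed) = 1190/3251 = 0.36604
Exposure prevalence π = 1179/4430 = 0.26614; overall risk P(Y=1) = 0.41941.
Under exogeneity, PAF = [P(Y=1) − p₀]/P(Y=1).
PAF = (0.41941 − 0.36604) / 0.41941 ≈ 0.1273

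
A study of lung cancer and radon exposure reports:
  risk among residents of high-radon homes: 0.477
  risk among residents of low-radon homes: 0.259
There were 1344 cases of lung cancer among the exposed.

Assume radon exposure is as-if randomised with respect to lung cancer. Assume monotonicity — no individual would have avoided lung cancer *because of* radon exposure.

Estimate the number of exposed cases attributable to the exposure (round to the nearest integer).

Let p₁ = 0.477, p₀ = 0.259.
PN = (p₁ − p₀)/p₁ = (0.477 − 0.259) / 0.477 ≈ 0.45702.
Attributable cases ≈ PN × (exposed cases) = 0.45702 × 1344 ≈ 614.24.

about 614 cases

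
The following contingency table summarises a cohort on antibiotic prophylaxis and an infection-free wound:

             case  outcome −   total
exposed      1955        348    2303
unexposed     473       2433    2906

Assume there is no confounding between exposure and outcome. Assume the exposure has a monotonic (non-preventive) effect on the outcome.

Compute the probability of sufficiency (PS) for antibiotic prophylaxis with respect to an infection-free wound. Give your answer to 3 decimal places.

PS ≈ 0.820

p₁ = P(outcome | exposed) = 1955/2303 = 0.84889
p₀ = P(outcome | unexposed) = 473/2906 = 0.16277
Under exogeneity and monotonicity, PS = (p₁ − p₀)/(1 − p₀).
PS = (0.84889 − 0.16277) / 0.83723 ≈ 0.8195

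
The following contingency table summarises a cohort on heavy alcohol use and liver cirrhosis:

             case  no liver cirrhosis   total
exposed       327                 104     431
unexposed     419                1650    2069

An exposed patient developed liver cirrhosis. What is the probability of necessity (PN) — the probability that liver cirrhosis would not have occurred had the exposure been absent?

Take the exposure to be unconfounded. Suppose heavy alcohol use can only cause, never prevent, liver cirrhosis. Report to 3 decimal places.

PN ≈ 0.733

p₁ = P(outcome | exposed) = 327/431 = 0.7587
p₀ = P(outcome | unexposed) = 419/2069 = 0.20251
Under exogeneity and monotonicity, PN = (p₁ − p₀)/p₁.
PN = (0.7587 − 0.20251) / 0.7587 ≈ 0.7331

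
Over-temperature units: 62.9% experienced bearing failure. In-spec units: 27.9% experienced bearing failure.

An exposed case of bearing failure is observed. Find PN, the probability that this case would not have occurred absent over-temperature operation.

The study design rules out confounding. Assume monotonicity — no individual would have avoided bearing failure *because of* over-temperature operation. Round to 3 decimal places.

p₁ = 0.629, p₀ = 0.279.
Under exogeneity and monotonicity, PN = (p₁ − p₀) / p₁.
PN = (0.629 − 0.279) / 0.629 = 0.35 / 0.629 ≈ 0.5564

PN ≈ 0.556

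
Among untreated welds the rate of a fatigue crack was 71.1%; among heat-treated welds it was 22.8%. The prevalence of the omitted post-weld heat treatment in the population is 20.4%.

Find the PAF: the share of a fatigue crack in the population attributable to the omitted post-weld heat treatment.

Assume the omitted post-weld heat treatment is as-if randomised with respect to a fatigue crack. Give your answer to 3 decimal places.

PAF ≈ 0.302

p₁ = 0.711, p₀ = 0.228.
Overall risk P(Y=1) = π·p₁ + (1−π)·p₀ = 0.204×0.711 + 0.796×0.228 = 0.32653.
Under exogeneity, PAF = [P(Y=1) − p₀] / P(Y=1).
PAF = (0.32653 − 0.228) / 0.32653 ≈ 0.3018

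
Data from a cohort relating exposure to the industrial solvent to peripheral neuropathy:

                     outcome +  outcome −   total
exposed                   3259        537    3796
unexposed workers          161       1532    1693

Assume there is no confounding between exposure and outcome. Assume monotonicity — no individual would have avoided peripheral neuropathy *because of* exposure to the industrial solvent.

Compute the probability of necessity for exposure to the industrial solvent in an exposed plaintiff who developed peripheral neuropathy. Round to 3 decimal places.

p₁ = P(outcome | exposed) = 3259/3796 = 0.85854
p₀ = P(outcome | unexposed) = 161/1693 = 0.095097
Under exogeneity and monotonicity, PN = (p₁ − p₀)/p₁.
PN = (0.85854 − 0.095097) / 0.85854 ≈ 0.8892

PN ≈ 0.889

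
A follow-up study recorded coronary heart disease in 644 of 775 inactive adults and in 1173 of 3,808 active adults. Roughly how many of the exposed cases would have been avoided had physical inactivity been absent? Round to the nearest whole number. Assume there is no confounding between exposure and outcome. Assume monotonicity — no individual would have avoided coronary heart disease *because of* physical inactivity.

about 405 cases

p₁ = P(outcome | exposed) = 644/775 = 0.83097
p₀ = P(outcome | unexposed) = 1173/3808 = 0.30804
PN = (p₁ − p₀)/p₁ = (0.83097 − 0.30804) / 0.83097 ≈ 0.62930.
Attributable cases ≈ PN × (exposed cases) = 0.62930 × 644 ≈ 405.27.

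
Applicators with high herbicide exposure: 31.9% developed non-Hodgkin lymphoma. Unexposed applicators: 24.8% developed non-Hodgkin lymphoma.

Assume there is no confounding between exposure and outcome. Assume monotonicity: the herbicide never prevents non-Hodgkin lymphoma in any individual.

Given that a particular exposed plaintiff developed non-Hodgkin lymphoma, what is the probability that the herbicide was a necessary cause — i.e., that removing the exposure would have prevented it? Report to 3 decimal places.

p₁ = 0.319, p₀ = 0.248.
Under exogeneity and monotonicity, PN = (p₁ − p₀) / p₁.
PN = (0.319 − 0.248) / 0.319 = 0.071 / 0.319 ≈ 0.2226

PN ≈ 0.223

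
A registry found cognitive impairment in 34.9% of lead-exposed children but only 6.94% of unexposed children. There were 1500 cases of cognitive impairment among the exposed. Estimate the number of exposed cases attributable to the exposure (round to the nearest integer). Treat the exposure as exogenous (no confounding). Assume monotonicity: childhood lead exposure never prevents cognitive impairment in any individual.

p₁ = 0.349, p₀ = 0.0694.
PN = (p₁ − p₀)/p₁ = (0.349 − 0.0694) / 0.349 ≈ 0.80115.
Attributable cases ≈ PN × (exposed cases) = 0.80115 × 1500 ≈ 1201.72.

about 1202 cases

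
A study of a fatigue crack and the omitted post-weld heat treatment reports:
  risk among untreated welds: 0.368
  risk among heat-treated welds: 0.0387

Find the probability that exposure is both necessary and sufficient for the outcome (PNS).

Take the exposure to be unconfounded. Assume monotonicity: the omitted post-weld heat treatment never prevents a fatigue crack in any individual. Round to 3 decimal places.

PNS ≈ 0.329

Let p₁ = 0.368, p₀ = 0.0387.
Under exogeneity and monotonicity, PNS = p₁ − p₀.
PNS = 0.368 − 0.0387 = 0.3293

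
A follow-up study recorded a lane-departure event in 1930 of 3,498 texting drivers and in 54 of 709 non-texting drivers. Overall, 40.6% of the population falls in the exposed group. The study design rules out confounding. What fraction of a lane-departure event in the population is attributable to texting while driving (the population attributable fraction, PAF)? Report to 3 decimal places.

PAF ≈ 0.717

p₁ = P(outcome | exposed) = 1930/3498 = 0.55174
p₀ = P(outcome | unexposed) = 54/709 = 0.076164
Overall risk P(Y=1) = π·p₁ + (1−π)·p₀ = 0.406×0.55174 + 0.594×0.076164 = 0.26925.
Under exogeneity, PAF = [P(Y=1) − p₀] / P(Y=1).
PAF = (0.26925 − 0.076164) / 0.26925 ≈ 0.7171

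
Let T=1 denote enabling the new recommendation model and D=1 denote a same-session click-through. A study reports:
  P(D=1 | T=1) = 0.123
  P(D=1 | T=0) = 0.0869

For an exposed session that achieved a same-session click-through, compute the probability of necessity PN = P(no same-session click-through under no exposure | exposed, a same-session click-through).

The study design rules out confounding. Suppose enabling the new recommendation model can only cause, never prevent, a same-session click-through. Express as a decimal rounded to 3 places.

Let p₁ = 0.123, p₀ = 0.0869.
Under exogeneity and monotonicity, PN = (p₁ − p₀) / p₁.
PN = (0.123 − 0.0869) / 0.123 = 0.0361 / 0.123 ≈ 0.2935

PN ≈ 0.293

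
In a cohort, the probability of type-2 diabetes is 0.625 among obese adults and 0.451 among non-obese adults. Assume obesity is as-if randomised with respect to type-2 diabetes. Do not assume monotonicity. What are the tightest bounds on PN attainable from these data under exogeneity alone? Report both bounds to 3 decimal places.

0.278 ≤ PN ≤ 0.878

Let p₁ = 0.625, p₀ = 0.451.
Under exogeneity alone the bounds on PN are max{0,(p₁−p₀)/p₁} ≤ PN ≤ min{1,(1−p₀)/p₁}.
  lower = (p₁ − p₀)/p₁ = 0.174 / 0.625 ≈ 0.2784
  upper = min{1, (1 − p₀)/p₁} = 0.549 / 0.625 ≈ 0.8784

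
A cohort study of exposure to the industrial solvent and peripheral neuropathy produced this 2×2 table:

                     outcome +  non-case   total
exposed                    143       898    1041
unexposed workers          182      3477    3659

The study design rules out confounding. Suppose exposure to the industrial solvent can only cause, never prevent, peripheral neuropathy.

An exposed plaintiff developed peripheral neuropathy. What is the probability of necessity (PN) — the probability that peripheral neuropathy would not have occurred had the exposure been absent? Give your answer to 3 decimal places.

PN ≈ 0.638

p₁ = P(outcome | exposed) = 143/1041 = 0.13737
p₀ = P(outcome | unexposed) = 182/3659 = 0.04974
Under exogeneity and monotonicity, PN = (p₁ − p₀) / p₁.
PN = (0.13737 − 0.04974) / 0.13737 = 0.087628 / 0.13737 ≈ 0.6379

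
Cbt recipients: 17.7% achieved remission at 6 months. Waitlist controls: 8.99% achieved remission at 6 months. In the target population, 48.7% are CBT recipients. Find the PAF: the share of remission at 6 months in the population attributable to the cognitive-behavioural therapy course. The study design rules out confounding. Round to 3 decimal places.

PAF ≈ 0.321

p₁ = 0.177, p₀ = 0.0899.
Overall risk P(Y=1) = π·p₁ + (1−π)·p₀ = 0.487×0.177 + 0.513×0.0899 = 0.13232.
Under exogeneity, PAF = [P(Y=1) − p₀] / P(Y=1).
PAF = (0.13232 − 0.0899) / 0.13232 ≈ 0.3206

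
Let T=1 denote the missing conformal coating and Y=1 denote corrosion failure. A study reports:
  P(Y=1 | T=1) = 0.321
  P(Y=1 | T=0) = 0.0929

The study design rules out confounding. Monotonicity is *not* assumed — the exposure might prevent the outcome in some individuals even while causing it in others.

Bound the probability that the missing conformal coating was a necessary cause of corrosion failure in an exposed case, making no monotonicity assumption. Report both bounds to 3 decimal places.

0.711 ≤ PN ≤ 1.000

Let p₁ = 0.321, p₀ = 0.0929.
Under exogeneity alone the bounds on PN are max{0,(p₁−p₀)/p₁} ≤ PN ≤ min{1,(1−p₀)/p₁}.
  lower = (p₁ − p₀)/p₁ = 0.2281 / 0.321 ≈ 0.7106
  upper = min{1, (1 − p₀)/p₁} = 0.9071 / 0.321 ≈ 2.8259 → capped at 1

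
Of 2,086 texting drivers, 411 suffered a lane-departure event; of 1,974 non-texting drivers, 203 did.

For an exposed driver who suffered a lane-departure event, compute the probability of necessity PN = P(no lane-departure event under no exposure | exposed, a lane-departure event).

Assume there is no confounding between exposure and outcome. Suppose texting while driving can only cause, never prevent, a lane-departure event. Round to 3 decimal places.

p₁ = P(outcome | exposed) = 411/2086 = 0.19703
p₀ = P(outcome | unexposed) = 203/1974 = 0.10284
Under exogeneity and monotonicity, PN = (p₁ − p₀) / p₁.
PN = (0.19703 − 0.10284) / 0.19703 = 0.094191 / 0.19703 ≈ 0.4781

PN ≈ 0.478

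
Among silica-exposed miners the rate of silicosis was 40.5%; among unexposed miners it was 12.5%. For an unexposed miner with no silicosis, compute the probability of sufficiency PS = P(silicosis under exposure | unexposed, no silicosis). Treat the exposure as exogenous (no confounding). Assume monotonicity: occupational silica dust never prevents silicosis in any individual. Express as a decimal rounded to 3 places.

p₁ = 0.405, p₀ = 0.125.
Under exogeneity and monotonicity, PS = (p₁ − p₀) / (1 − p₀).
PS = (0.405 − 0.125) / (1 − 0.125) = 0.28 / 0.875 ≈ 0.3200

PS ≈ 0.320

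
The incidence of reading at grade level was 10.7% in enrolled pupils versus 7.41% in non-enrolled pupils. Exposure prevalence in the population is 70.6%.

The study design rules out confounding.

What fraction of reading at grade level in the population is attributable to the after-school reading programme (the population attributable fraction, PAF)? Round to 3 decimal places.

PAF ≈ 0.239

p₁ = 0.107, p₀ = 0.0741.
Overall risk P(Y=1) = π·p₁ + (1−π)·p₀ = 0.706×0.107 + 0.294×0.0741 = 0.097327.
Under exogeneity, PAF = [P(Y=1) − p₀] / P(Y=1).
PAF = (0.097327 − 0.0741) / 0.097327 ≈ 0.2387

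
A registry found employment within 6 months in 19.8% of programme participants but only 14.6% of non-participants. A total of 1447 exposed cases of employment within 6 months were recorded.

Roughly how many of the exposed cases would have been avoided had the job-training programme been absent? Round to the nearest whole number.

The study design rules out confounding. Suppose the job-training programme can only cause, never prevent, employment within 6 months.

about 380 cases

p₁ = 0.198, p₀ = 0.146.
PN = (p₁ − p₀)/p₁ = (0.198 − 0.146) / 0.198 ≈ 0.26263.
Attributable cases ≈ PN × (exposed cases) = 0.26263 × 1447 ≈ 380.02.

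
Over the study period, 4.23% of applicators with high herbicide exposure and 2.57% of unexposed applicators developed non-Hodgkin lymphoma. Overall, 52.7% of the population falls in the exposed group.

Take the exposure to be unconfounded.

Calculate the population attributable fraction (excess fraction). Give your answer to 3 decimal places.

PAF ≈ 0.254

p₁ = 0.0423, p₀ = 0.0257.
Overall risk P(Y=1) = π·p₁ + (1−π)·p₀ = 0.527×0.0423 + 0.473×0.0257 = 0.034448.
Under exogeneity, PAF = [P(Y=1) − p₀] / P(Y=1).
PAF = (0.034448 − 0.0257) / 0.034448 ≈ 0.2540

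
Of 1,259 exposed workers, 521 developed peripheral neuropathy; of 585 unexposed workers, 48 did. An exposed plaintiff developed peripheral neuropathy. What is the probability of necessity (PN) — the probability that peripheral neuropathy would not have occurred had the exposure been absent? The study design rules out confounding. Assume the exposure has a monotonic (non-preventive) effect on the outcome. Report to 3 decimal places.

p₁ = P(outcome | exposed) = 521/1259 = 0.41382
p₀ = P(outcome | unexposed) = 48/585 = 0.082051
Under exogeneity and monotonicity, PN = (p₁ − p₀) / p₁.
PN = (0.41382 − 0.082051) / 0.41382 = 0.33177 / 0.41382 ≈ 0.8017

PN ≈ 0.802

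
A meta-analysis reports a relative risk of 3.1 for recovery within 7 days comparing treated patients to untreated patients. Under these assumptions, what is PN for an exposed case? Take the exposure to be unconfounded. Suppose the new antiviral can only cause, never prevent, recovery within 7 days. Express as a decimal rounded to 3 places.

Under exogeneity and monotonicity, PN = (RR − 1) / RR = 1 − 1/RR.
PN = (3.1 − 1) / 3.1 = 2.1 / 3.1 ≈ 0.6774

PN ≈ 0.677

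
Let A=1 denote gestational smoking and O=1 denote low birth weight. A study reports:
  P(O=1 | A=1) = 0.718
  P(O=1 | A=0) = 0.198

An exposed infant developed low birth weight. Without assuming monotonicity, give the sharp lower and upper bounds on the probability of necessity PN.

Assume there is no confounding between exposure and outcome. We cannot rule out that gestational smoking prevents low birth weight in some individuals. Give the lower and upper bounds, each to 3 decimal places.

0.724 ≤ PN ≤ 1.000

Let p₁ = 0.718, p₀ = 0.198.
Under exogeneity alone the bounds on PN are max{0,(p₁−p₀)/p₁} ≤ PN ≤ min{1,(1−p₀)/p₁}.
  lower = (p₁ − p₀)/p₁ = 0.52 / 0.718 ≈ 0.7242
  upper = min{1, (1 − p₀)/p₁} = 0.802 / 0.718 ≈ 1.1170 → capped at 1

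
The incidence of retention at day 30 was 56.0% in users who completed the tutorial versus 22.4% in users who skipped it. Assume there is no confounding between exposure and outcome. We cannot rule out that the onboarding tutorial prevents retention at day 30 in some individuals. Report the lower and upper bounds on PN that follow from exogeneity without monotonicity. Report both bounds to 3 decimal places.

0.600 ≤ PN ≤ 1.000

p₁ = 0.56, p₀ = 0.224.
Under exogeneity alone the bounds on PN are max{0,(p₁−p₀)/p₁} ≤ PN ≤ min{1,(1−p₀)/p₁}.
  lower = (p₁ − p₀)/p₁ = 0.336 / 0.56 ≈ 0.6000
  upper = min{1, (1 − p₀)/p₁} = 0.776 / 0.56 ≈ 1.3857 → capped at 1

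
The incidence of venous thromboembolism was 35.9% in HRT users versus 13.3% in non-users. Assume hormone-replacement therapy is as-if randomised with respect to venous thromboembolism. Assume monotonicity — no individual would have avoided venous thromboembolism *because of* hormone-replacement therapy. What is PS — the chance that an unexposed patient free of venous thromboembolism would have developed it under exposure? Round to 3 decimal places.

p₁ = 0.359, p₀ = 0.133.
Under exogeneity and monotonicity, PS = (p₁ − p₀) / (1 − p₀).
PS = (0.359 − 0.133) / (1 − 0.133) = 0.226 / 0.867 ≈ 0.2607

PS ≈ 0.261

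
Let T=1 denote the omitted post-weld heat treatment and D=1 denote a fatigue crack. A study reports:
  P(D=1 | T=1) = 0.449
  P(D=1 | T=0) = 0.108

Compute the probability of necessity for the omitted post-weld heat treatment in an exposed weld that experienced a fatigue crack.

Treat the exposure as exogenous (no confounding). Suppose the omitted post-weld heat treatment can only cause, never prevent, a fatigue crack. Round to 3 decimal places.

PN ≈ 0.759

Let p₁ = 0.449, p₀ = 0.108.
Under exogeneity and monotonicity, PN = (p₁ − p₀) / p₁.
PN = (0.449 − 0.108) / 0.449 = 0.341 / 0.449 ≈ 0.7595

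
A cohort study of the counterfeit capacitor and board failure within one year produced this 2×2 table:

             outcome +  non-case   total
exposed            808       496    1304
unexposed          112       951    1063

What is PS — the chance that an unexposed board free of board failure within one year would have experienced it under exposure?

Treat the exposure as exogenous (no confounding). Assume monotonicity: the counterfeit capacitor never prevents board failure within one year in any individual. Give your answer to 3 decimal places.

p₁ = P(outcome | exposed) = 808/1304 = 0.61963
p₀ = P(outcome | unexposed) = 112/1063 = 0.10536
Under exogeneity and monotonicity, PS = (p₁ − p₀) / (1 − p₀).
PS = (0.61963 − 0.10536) / (1 − 0.10536) = 0.51427 / 0.89464 ≈ 0.5748

PS ≈ 0.575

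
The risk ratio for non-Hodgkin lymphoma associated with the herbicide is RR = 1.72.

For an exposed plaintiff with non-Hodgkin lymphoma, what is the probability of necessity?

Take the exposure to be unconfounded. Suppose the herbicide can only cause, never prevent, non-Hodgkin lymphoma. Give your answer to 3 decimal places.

Under exogeneity and monotonicity, PN = (RR − 1) / RR = 1 − 1/RR.
PN = (1.72 − 1) / 1.72 = 0.72 / 1.72 ≈ 0.4186

PN ≈ 0.419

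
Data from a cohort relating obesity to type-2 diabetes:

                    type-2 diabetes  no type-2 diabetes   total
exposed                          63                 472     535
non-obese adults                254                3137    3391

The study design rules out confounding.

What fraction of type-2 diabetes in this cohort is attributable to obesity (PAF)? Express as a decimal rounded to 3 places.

p₁ = P(outcome | exposed) = 63/535 = 0.11776
p₀ = P(outcome | unexposed) = 254/3391 = 0.074904
Exposure prevalence π = 535/3926 = 0.13627; overall risk P(Y=1) = 0.080744.
Under exogeneity, PAF = [P(Y=1) − p₀]/P(Y=1).
PAF = (0.080744 − 0.074904) / 0.080744 ≈ 0.0723

PAF ≈ 0.072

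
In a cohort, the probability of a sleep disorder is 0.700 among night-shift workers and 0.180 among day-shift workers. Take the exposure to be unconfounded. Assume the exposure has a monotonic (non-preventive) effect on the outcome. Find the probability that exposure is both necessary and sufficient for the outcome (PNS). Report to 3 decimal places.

Let p₁ = 0.7, p₀ = 0.18.
Under exogeneity and monotonicity, PNS = p₁ − p₀.
PNS = 0.7 − 0.18 = 0.52

PNS ≈ 0.520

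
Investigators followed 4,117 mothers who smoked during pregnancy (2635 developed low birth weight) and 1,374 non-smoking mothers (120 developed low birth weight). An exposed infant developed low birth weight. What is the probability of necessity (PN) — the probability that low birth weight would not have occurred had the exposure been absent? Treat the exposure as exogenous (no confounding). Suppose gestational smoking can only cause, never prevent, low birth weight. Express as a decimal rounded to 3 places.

PN ≈ 0.864

p₁ = P(outcome | exposed) = 2635/4117 = 0.64003
p₀ = P(outcome | unexposed) = 120/1374 = 0.087336
Under exogeneity and monotonicity, PN = (p₁ − p₀) / p₁.
PN = (0.64003 − 0.087336) / 0.64003 = 0.55269 / 0.64003 ≈ 0.8635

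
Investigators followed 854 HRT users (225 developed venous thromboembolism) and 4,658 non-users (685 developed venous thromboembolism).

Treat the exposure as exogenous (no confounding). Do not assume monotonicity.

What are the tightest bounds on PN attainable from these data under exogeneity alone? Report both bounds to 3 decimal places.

0.442 ≤ PN ≤ 1.000

p₁ = P(outcome | exposed) = 225/854 = 0.26347
p₀ = P(outcome | unexposed) = 685/4658 = 0.14706
Under exogeneity alone the bounds on PN are max{0,(p₁−p₀)/p₁} ≤ PN ≤ min{1,(1−p₀)/p₁}.
  lower = (p₁ − p₀)/p₁ = 0.11641 / 0.26347 ≈ 0.4418
  upper = min{1, (1 − p₀)/p₁} = 0.85294 / 0.26347 ≈ 3.2374 → capped at 1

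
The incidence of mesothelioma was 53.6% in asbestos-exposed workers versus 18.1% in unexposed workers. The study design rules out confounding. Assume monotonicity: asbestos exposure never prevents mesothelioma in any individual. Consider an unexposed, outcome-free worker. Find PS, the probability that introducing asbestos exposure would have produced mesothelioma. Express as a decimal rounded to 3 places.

p₁ = 0.536, p₀ = 0.181.
Under exogeneity and monotonicity, PS = (p₁ − p₀) / (1 − p₀).
PS = (0.536 − 0.181) / (1 − 0.181) = 0.355 / 0.819 ≈ 0.4335

PS ≈ 0.433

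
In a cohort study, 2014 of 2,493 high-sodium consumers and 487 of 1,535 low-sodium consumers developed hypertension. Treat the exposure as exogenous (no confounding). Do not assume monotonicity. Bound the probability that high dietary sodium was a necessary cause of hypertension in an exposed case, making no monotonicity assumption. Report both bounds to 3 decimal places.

0.607 ≤ PN ≤ 0.845

p₁ = P(outcome | exposed) = 2014/2493 = 0.80786
p₀ = P(outcome | unexposed) = 487/1535 = 0.31726
Under exogeneity alone the bounds on PN are max{0,(p₁−p₀)/p₁} ≤ PN ≤ min{1,(1−p₀)/p₁}.
  lower = (p₁ − p₀)/p₁ = 0.4906 / 0.80786 ≈ 0.6073
  upper = min{1, (1 − p₀)/p₁} = 0.68274 / 0.80786 ≈ 0.8451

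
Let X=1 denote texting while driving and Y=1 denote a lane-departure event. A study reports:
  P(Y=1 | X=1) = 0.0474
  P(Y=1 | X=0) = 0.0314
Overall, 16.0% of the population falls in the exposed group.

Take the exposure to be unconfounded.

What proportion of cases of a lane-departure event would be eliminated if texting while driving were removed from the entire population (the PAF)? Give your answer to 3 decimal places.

PAF ≈ 0.075

Let p₁ = 0.0474, p₀ = 0.0314.
Overall risk P(Y=1) = π·p₁ + (1−π)·p₀ = 0.16×0.0474 + 0.84×0.0314 = 0.03396.
Under exogeneity, PAF = [P(Y=1) − p₀] / P(Y=1).
PAF = (0.03396 − 0.0314) / 0.03396 ≈ 0.0754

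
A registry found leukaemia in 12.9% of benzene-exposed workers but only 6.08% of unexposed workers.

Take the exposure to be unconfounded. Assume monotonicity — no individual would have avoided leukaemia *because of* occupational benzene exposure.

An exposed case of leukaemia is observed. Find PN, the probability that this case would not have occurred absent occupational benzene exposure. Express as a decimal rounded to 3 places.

PN ≈ 0.529

p₁ = 0.129, p₀ = 0.0608.
Under exogeneity and monotonicity, PN = (p₁ − p₀) / p₁.
PN = (0.129 − 0.0608) / 0.129 = 0.0682 / 0.129 ≈ 0.5287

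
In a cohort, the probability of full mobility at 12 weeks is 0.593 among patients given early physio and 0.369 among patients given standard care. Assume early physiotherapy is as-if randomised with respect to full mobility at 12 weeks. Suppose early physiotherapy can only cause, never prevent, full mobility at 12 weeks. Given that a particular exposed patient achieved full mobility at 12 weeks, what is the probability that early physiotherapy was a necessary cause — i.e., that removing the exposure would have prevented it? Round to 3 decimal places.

Let p₁ = 0.593, p₀ = 0.369.
Under exogeneity and monotonicity, PN = (p₁ − p₀) / p₁.
PN = (0.593 − 0.369) / 0.593 = 0.224 / 0.593 ≈ 0.3777

PN ≈ 0.378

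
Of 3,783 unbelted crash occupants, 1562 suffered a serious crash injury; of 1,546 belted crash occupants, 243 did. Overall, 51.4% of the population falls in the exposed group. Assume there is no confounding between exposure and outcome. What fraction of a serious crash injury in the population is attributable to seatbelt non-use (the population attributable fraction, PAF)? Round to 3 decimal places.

p₁ = P(outcome | exposed) = 1562/3783 = 0.4129
p₀ = P(outcome | unexposed) = 243/1546 = 0.15718
Overall risk P(Y=1) = π·p₁ + (1−π)·p₀ = 0.514×0.4129 + 0.486×0.15718 = 0.28862.
Under exogeneity, PAF = [P(Y=1) − p₀] / P(Y=1).
PAF = (0.28862 − 0.15718) / 0.28862 ≈ 0.4554

PAF ≈ 0.455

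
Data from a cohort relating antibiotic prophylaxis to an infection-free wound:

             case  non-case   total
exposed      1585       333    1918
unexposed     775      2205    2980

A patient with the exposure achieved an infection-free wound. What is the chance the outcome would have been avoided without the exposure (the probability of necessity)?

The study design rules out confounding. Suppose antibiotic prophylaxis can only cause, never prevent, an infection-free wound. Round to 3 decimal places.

p₁ = P(outcome | exposed) = 1585/1918 = 0.82638
p₀ = P(outcome | unexposed) = 775/2980 = 0.26007
Under exogeneity and monotonicity, PN = (p₁ − p₀)/p₁.
PN = (0.82638 − 0.26007) / 0.82638 ≈ 0.6853

PN ≈ 0.685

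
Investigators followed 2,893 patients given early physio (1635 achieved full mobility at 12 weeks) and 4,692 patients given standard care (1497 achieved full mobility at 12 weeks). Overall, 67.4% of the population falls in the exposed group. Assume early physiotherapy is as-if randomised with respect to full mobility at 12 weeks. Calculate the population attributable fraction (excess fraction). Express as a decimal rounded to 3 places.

PAF ≈ 0.342

p₁ = P(outcome | exposed) = 1635/2893 = 0.56516
p₀ = P(outcome | unexposed) = 1497/4692 = 0.31905
Overall risk P(Y=1) = π·p₁ + (1−π)·p₀ = 0.674×0.56516 + 0.326×0.31905 = 0.48493.
Under exogeneity, PAF = [P(Y=1) − p₀] / P(Y=1).
PAF = (0.48493 − 0.31905) / 0.48493 ≈ 0.3421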